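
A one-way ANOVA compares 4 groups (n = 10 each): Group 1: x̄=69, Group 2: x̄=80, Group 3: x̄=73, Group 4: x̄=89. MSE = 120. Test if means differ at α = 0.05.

Grand mean = 77.75. SS_between = 2307.5, MS_between = 769.17. F = 6.41, F_crit ≈ 2.866. Reject H₀.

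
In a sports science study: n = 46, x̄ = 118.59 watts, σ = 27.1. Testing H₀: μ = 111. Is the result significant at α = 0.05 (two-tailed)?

z = (118.59 - 111)/(27.1/√46) = 1.9. Since |z| ≤ 1.96, not significant at α = 0.05.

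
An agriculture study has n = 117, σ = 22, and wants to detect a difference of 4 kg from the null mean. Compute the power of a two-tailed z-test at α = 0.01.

SE = σ/√n = 22/√117 = 2.034. Non-centrality λ = d/SE = 4/2.034 = 1.967. Power ≈ Φ(λ - z_{α/2}) = Φ(1.967 - 2.576) = Φ(-0.609) = 0.271.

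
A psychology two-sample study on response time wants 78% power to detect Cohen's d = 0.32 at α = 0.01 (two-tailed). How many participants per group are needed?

z_{α/2} = 2.576, z_β = Φ⁻¹(0.78) = 0.772. For small effect (d = 0.32): n per group = 2(z_{α/2} + z_β)²/d² = 2(2.576 + 0.772)²/0.32² = 218.9 → 219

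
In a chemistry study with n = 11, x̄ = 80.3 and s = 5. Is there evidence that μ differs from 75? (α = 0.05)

t = (x̄ - μ₀)/(s/√n) = (80.3 - 75)/(5/√11) = 3.516. df = 10, critical t = ±2.228. Reject H₀.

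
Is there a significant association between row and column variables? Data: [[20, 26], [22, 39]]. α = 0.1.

χ² = 0.604. df = 1, critical = 2.706. Fail to reject H₀. No evidence of dependence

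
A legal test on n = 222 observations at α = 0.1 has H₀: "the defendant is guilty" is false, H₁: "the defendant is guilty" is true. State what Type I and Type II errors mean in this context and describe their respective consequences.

Type I (false positive): concluding that the defendant is guilty when it is not — convicting an innocent person. Type II (false negative): failing to conclude that the defendant is guilty when it is — acquitting a guilty person. Which is costlier depends on domain priorities and is a judgement call rather than a statistical fact.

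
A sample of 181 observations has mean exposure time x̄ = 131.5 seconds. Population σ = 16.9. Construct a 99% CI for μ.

CI = x̄ ± z*(σ/√n) = 131.5 ± 2.576(16.9/√181) = 131.5 ± 3.24 = (128.26, 134.74)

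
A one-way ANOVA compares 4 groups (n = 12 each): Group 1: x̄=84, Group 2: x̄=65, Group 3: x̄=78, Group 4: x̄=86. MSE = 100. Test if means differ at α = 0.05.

Grand mean = 78.25. SS_between = 3225.0, MS_between = 1075.0. F = 10.75, F_crit ≈ 2.816. Reject H₀.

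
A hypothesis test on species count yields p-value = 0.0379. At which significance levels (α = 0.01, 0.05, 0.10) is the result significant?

p = 0.0379. Significant at: α = 0.05, 0.1.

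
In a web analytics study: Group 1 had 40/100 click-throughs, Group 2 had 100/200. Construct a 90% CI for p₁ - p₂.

p̂₁ = 0.4, p̂₂ = 0.5. Difference = -0.1. CI = (-0.199, -0.001)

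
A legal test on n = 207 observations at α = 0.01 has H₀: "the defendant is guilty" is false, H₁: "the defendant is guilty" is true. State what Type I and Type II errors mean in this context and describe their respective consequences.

Type I (false positive): concluding that the defendant is guilty when it is not — convicting an innocent person. Type II (false negative): failing to conclude that the defendant is guilty when it is — acquitting a guilty person. Which is costlier depends on domain priorities and is a judgement call rather than a statistical fact.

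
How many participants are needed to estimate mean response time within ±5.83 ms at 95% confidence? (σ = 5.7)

n = (z*σ/E)² = (1.96×5.7/5.83)² = 3.7 → n = 4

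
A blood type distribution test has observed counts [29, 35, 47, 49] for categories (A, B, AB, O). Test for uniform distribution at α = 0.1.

Expected = 40 each. χ² = Σ(O-E)²/E = 6.9. df = 3, critical value = 6.251. Reject H₀.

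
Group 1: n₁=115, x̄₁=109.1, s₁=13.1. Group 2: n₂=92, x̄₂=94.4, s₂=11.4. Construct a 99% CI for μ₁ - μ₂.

Difference = 14.7. SE = √(13.1²/115 + 11.4²/92) = 1.704. CI = (10.31, 19.09)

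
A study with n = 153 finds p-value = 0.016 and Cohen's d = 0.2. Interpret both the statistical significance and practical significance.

Statistically significant (p = 0.016 < 0.05). Cohen's d = 0.2 indicates a small effect size. Both statistical and practical significance should be considered.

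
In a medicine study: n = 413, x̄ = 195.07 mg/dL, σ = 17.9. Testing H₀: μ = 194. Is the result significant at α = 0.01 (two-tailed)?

z = (195.07 - 194)/(17.9/√413) = 1.215. Since |z| ≤ 2.576, not significant at α = 0.01.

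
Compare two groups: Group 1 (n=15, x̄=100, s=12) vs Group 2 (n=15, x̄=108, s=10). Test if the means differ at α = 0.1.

Pooled sp = 11.05. t = -1.984, df = 28. Critical t = ±1.701. Reject H₀.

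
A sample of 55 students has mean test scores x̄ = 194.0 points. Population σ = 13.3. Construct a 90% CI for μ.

CI = x̄ ± z*(σ/√n) = 194.0 ± 1.645(13.3/√55) = 194.0 ± 2.95 = (191.05, 196.95)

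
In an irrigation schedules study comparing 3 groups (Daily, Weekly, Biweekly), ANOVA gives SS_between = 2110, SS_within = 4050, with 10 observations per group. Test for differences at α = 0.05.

df_between = 2, df_within = 27. F = MS_between/MS_within = 1055.0/150.0 = 7.033. F_crit ≈ 3.354. Reject H₀. At least one mean differs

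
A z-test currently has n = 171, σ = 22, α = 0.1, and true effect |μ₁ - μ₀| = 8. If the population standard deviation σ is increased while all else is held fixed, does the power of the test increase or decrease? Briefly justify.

Power decreases: a larger σ inflates the standard error σ/√n, pulling the sampling distribution under H₁ back toward the critical value.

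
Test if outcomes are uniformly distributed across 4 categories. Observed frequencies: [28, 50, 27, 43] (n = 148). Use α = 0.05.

Expected = 37 each. χ² = Σ(O-E)²/E = 10.432. df = 3, critical value = 7.815. Reject H₀.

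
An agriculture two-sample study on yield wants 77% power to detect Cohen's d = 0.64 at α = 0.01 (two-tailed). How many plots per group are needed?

z_{α/2} = 2.576, z_β = Φ⁻¹(0.77) = 0.739. For medium effect (d = 0.64): n per group = 2(z_{α/2} + z_β)²/d² = 2(2.576 + 0.739)²/0.64² = 53.7 → 54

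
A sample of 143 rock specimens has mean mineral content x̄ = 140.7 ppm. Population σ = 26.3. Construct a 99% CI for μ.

CI = x̄ ± z*(σ/√n) = 140.7 ± 2.576(26.3/√143) = 140.7 ± 5.67 = (135.03, 146.37)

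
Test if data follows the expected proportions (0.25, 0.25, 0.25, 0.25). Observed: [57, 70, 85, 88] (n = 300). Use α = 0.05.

Expected: [75.0, 75.0, 75.0, 75.0]. χ² = 8.24. df = 3, critical = 7.815. Reject H₀.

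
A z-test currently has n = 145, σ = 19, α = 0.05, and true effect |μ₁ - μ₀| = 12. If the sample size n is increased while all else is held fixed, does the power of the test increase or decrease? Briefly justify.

Power increases: a larger n shrinks the standard error σ/√n, moving the sampling distribution under H₁ further from the critical value.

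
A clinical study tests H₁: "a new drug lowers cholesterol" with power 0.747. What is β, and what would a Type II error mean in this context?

β = 1 - power = 1 - 0.747 = 0.253. A Type II error is failing to reject H₀ when H₀ is false (false negative) — here, failing to conclude that a new drug lowers cholesterol when in fact it is true. Consequence: shelving an effective drug — patients miss out on a treatment that would have helped.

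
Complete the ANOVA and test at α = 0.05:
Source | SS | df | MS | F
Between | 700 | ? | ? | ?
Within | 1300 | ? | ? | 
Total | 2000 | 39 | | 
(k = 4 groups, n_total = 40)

df_between = 3, df_within = 36. MS_between = 233.33, MS_within = 36.11. F = 6.462, F_crit ≈ 2.866. Reject H₀.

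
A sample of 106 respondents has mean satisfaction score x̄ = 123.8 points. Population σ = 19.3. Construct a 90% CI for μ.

CI = x̄ ± z*(σ/√n) = 123.8 ± 1.645(19.3/√106) = 123.8 ± 3.08 = (120.72, 126.88)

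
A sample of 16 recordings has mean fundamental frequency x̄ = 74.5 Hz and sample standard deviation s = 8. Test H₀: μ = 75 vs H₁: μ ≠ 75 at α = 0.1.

t = (x̄ - μ₀)/(s/√n) = (74.5 - 75)/(8/√16) = -0.25. df = 15, critical t = ±1.753. Fail to reject H₀.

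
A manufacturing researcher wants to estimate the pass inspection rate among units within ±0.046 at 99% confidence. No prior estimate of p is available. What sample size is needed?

Conservative approach: use p = 0.5 (maximizes p(1-p) = 0.25). n = z²(0.25)/E² = 2.576²×0.25/0.046² = 784.0 → n = 784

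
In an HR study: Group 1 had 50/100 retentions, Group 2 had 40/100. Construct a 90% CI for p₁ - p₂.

p̂₁ = 0.5, p̂₂ = 0.4. Difference = 0.1. CI = (-0.015, 0.215)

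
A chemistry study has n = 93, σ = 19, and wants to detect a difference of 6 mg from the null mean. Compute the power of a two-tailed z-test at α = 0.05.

SE = σ/√n = 19/√93 = 1.97. Non-centrality λ = d/SE = 6/1.97 = 3.045. Power ≈ Φ(λ - z_{α/2}) = Φ(3.045 - 1.96) = Φ(1.085) = 0.861.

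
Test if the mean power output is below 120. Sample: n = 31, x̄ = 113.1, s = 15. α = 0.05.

t = (113.1 - 120)/(15/√31) = -2.561, df = 30. Critical t = -1.697. Reject H₀.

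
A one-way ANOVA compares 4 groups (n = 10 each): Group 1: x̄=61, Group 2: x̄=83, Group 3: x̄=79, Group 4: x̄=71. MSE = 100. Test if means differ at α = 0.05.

Grand mean = 73.5. SS_between = 2830.0, MS_between = 943.33. F = 9.433, F_crit ≈ 2.866. Reject H₀.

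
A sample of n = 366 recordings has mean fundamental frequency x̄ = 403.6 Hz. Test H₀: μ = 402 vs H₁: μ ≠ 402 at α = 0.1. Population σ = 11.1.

z = (x̄ - μ₀)/(σ/√n) = (403.6 - 402)/(11.1/√366) = 2.758. Critical value: ±1.645. Since |2.758| > 1.645, Reject H₀.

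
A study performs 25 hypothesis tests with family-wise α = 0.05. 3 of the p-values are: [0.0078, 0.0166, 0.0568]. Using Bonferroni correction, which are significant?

Bonferroni α = 0.05/25 = 0.002. None of the given p-values are significant.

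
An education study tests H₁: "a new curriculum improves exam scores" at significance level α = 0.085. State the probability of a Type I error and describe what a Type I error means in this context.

P(Type I error) = α = 0.085. A Type I error is rejecting H₀ when H₀ is actually true (false positive) — here, concluding that a new curriculum improves exam scores when in fact this is not the case. Consequence: adopting a curriculum that gives no real benefit — disruption for nothing.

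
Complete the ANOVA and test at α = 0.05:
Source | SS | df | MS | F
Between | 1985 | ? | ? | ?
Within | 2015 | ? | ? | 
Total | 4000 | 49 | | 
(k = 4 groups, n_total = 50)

df_between = 3, df_within = 46. MS_between = 661.67, MS_within = 43.8. F = 15.105, F_crit ≈ 2.807. Reject H₀.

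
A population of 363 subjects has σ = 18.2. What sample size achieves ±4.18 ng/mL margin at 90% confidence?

Without FPC: n₀ = (1.645×18.2/4.18)² = 51.301. With FPC: n = n₀N/(n₀+N-1) = 45.1 → n = 46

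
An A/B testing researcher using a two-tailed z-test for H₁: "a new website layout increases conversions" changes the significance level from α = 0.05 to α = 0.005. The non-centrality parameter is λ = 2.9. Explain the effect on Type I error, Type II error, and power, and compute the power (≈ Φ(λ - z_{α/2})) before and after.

Decreasing α from 0.05 to 0.005:
• Type I error rate decreases (α is the Type I rate by definition).
• Critical value moves from z_{α/2} = 1.96 to 2.807, so power = Φ(λ - z_{α/2}) goes from Φ(2.9 - 1.96) = 0.826 to Φ(2.9 - 2.807) = 0.537.
• Type II error rate β = 1 - power therefore increases (0.174 → 0.463).
Appropriate when false positives are costly — here, rolling out a layout that doesn't actually help — wasted engineering effort.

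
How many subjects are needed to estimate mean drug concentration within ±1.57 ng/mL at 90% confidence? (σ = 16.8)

n = (z*σ/E)² = (1.645×16.8/1.57)² = 309.8 → n = 310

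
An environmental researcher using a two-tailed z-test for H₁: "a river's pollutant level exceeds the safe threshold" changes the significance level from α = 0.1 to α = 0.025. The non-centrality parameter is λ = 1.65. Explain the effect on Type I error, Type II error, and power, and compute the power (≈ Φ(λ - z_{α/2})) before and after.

Decreasing α from 0.1 to 0.025:
• Type I error rate decreases (α is the Type I rate by definition).
• Critical value moves from z_{α/2} = 1.645 to 2.241, so power = Φ(λ - z_{α/2}) goes from Φ(1.65 - 1.645) = 0.502 to Φ(1.65 - 2.241) = 0.277.
• Type II error rate β = 1 - power therefore increases (0.498 → 0.723).
Appropriate when false positives are costly — here, shutting down a compliant factory unnecessarily.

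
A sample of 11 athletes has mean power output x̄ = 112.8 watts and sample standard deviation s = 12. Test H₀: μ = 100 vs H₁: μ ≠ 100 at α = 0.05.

t = (x̄ - μ₀)/(s/√n) = (112.8 - 100)/(12/√11) = 3.538. df = 10, critical t = ±2.228. Reject H₀.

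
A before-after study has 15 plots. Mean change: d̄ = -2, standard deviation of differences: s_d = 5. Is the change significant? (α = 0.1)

t = d̄/(s_d/√n) = -2/(5/√15) = -1.549. df = 14, critical t = ±1.761. Fail to reject H₀.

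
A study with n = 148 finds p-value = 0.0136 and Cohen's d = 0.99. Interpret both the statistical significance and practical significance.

Statistically significant (p = 0.0136 < 0.05). Cohen's d = 0.99 indicates a large effect size. Both statistical and practical significance should be considered.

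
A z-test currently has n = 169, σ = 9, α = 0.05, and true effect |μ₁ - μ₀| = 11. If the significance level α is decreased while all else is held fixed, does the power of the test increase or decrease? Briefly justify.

Power decreases: a smaller α raises the critical value, so less of the H₁ sampling distribution falls in the rejection region.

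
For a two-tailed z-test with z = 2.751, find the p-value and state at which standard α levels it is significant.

p = 2·P(Z > |2.751|) = 2·(1 - Φ(2.751)) ≈ 0.0059. Significant at α = 0.1; Significant at α = 0.05; Significant at α = 0.01.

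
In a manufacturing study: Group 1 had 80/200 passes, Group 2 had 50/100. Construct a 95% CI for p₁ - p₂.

p̂₁ = 0.4, p̂₂ = 0.5. Difference = -0.1. CI = (-0.219, 0.019)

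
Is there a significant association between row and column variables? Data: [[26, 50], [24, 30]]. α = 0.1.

χ² = 1.397. df = 1, critical = 2.706. Fail to reject H₀. No evidence of dependence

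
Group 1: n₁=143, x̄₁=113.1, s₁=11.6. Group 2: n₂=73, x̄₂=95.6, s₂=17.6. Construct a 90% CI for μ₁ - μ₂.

Difference = 17.5. SE = √(11.6²/143 + 17.6²/73) = 2.277. CI = (13.75, 21.25)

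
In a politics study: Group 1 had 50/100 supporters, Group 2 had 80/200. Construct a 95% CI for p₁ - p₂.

p̂₁ = 0.5, p̂₂ = 0.4. Difference = 0.1. CI = (-0.019, 0.219)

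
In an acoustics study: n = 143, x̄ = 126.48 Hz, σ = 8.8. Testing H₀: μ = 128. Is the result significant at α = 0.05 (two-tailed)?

z = (126.48 - 128)/(8.8/√143) = -2.066. Since |z| > 1.96, significant at α = 0.05.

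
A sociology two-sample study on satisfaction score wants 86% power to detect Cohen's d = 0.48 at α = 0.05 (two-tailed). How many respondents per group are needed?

z_{α/2} = 1.96, z_β = Φ⁻¹(0.86) = 1.08. For small effect (d = 0.48): n per group = 2(z_{α/2} + z_β)²/d² = 2(1.96 + 1.08)²/0.48² = 80.2 → 81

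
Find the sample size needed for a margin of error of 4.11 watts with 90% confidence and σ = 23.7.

n = (z*σ/E)² = (1.645×23.7/4.11)² = 90.0 → n = 90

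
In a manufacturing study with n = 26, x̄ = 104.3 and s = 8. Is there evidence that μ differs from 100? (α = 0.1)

t = (x̄ - μ₀)/(s/√n) = (104.3 - 100)/(8/√26) = 2.741. df = 25, critical t = ±1.708. Reject H₀.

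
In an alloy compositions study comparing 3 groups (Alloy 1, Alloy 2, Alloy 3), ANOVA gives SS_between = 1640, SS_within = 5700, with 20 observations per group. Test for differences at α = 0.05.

df_between = 2, df_within = 57. F = MS_between/MS_within = 820.0/100.0 = 8.2. F_crit ≈ 3.159. Reject H₀. At least one mean differs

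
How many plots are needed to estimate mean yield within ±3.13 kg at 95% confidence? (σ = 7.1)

n = (z*σ/E)² = (1.96×7.1/3.13)² = 19.8 → n = 20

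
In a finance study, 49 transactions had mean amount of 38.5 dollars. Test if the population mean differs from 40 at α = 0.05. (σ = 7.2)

z = (x̄ - μ₀)/(σ/√n) = (38.5 - 40)/(7.2/√49) = -1.458. Critical value: ±1.96. Since |-1.458| ≤ 1.96, Fail to reject H₀.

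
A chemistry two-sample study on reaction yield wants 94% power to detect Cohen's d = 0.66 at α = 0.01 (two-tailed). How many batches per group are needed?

z_{α/2} = 2.576, z_β = Φ⁻¹(0.94) = 1.555. For medium effect (d = 0.66): n per group = 2(z_{α/2} + z_β)²/d² = 2(2.576 + 1.555)²/0.66² = 78.4 → 79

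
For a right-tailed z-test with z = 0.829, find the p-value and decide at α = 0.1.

p = P(Z > 0.829) = 1 - Φ(0.829) ≈ 0.2036. Since p ≥ 0.1, fail to reject H₀ (not significant) at α = 0.1.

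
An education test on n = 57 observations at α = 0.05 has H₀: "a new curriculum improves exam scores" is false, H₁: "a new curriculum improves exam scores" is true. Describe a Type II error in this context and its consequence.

Type II error: failing to reject H₀ when it is false — concluding that a new curriculum improves exam scores is not supported when in fact it is. Consequence: keeping the old curriculum when the new one would have helped students.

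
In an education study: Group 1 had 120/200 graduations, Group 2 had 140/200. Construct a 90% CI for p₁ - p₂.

p̂₁ = 0.6, p̂₂ = 0.7. Difference = -0.1. CI = (-0.178, -0.022)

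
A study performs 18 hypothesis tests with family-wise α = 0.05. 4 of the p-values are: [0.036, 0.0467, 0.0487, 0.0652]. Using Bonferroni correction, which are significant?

Bonferroni α = 0.05/18 = 0.00278. None of the given p-values are significant.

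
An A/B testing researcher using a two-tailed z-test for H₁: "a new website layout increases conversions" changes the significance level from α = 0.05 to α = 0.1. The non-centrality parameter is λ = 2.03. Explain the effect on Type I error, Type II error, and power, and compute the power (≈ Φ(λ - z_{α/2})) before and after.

Increasing α from 0.05 to 0.1:
• Type I error rate increases (α is the Type I rate by definition).
• Critical value moves from z_{α/2} = 1.96 to 1.645, so power = Φ(λ - z_{α/2}) goes from Φ(2.03 - 1.96) = 0.528 to Φ(2.03 - 1.645) = 0.65.
• Type II error rate β = 1 - power therefore decreases (0.472 → 0.35).
Appropriate when false negatives are costly — here, discarding a layout that would have improved conversions — lost revenue.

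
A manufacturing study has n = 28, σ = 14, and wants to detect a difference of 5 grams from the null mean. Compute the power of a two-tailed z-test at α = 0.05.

SE = σ/√n = 14/√28 = 2.646. Non-centrality λ = d/SE = 5/2.646 = 1.89. Power ≈ Φ(λ - z_{α/2}) = Φ(1.89 - 1.96) = Φ(-0.07) = 0.472.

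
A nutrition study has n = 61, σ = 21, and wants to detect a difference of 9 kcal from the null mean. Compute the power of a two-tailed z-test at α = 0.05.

SE = σ/√n = 21/√61 = 2.689. Non-centrality λ = d/SE = 9/2.689 = 3.347. Power ≈ Φ(λ - z_{α/2}) = Φ(3.347 - 1.96) = Φ(1.387) = 0.917.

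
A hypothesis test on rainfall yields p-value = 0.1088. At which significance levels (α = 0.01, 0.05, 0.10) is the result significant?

p = 0.1088. Not significant at any of the given levels.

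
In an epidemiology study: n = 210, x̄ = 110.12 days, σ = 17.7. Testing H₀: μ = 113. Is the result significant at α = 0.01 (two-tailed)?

z = (110.12 - 113)/(17.7/√210) = -2.358. Since |z| ≤ 2.576, not significant at α = 0.01.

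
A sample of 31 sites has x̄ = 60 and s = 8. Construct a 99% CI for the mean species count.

CI = x̄ ± t*(s/√n) = 60 ± 2.75(8/√31) = (56.05, 63.95)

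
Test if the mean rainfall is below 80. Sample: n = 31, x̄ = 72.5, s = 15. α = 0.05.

t = (72.5 - 80)/(15/√31) = -2.784, df = 30. Critical t = -1.697. Reject H₀.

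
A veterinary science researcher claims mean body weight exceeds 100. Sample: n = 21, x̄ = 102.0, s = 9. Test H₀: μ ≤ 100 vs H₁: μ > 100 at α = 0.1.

t = (102.0 - 100)/(9/√21) = 1.018, df = 20. Critical t = 1.325. Fail to reject H₀.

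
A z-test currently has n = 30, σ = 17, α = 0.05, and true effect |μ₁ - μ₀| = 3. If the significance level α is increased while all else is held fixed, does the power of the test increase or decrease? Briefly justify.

Power increases: a larger α lowers the critical value, so more of the H₁ sampling distribution falls in the rejection region.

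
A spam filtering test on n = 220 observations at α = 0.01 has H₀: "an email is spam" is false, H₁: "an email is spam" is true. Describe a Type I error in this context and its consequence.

Type I error: rejecting H₀ when it is true — concluding that an email is spam when in fact it is not. Consequence: a legitimate email is sent to the spam folder and the user misses it.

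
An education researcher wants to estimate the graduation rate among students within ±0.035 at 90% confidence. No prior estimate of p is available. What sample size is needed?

Conservative approach: use p = 0.5 (maximizes p(1-p) = 0.25). n = z²(0.25)/E² = 1.645²×0.25/0.035² = 552.2 → n = 553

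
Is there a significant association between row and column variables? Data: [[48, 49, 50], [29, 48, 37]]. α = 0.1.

χ² = 2.509. df = 2, critical = 4.605. Fail to reject H₀. No evidence of dependence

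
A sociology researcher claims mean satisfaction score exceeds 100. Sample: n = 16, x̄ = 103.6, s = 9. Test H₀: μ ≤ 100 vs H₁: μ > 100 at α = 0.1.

t = (103.6 - 100)/(9/√16) = 1.6, df = 15. Critical t = 1.341. Reject H₀.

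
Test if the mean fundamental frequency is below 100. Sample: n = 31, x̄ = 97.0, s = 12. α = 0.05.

t = (97.0 - 100)/(12/√31) = -1.392, df = 30. Critical t = -1.697. Fail to reject H₀.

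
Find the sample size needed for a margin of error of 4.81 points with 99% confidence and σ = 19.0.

n = (z*σ/E)² = (2.576×19.0/4.81)² = 103.5 → n = 104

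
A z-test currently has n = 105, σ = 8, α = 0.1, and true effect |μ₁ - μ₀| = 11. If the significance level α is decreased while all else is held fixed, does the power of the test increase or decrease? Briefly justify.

Power decreases: a smaller α raises the critical value, so less of the H₁ sampling distribution falls in the rejection region.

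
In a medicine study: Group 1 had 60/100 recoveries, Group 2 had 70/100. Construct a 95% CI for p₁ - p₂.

p̂₁ = 0.6, p̂₂ = 0.7. Difference = -0.1. CI = (-0.231, 0.031)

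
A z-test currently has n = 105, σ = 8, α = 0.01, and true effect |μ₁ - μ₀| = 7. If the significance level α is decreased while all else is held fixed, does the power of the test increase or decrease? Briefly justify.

Power decreases: a smaller α raises the critical value, so less of the H₁ sampling distribution falls in the rejection region.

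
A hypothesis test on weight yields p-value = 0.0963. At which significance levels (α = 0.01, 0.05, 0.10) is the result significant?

p = 0.0963. Significant at: α = 0.1.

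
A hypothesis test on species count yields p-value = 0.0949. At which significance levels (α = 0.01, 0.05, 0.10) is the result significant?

p = 0.0949. Significant at: α = 0.1.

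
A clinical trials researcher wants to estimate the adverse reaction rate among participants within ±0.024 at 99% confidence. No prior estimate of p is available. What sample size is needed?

Conservative approach: use p = 0.5 (maximizes p(1-p) = 0.25). n = z²(0.25)/E² = 2.576²×0.25/0.024² = 2880.1 → n = 2881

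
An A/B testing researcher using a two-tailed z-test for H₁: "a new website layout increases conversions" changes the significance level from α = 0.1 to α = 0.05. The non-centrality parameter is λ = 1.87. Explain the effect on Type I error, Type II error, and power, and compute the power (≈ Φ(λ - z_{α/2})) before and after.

Decreasing α from 0.1 to 0.05:
• Type I error rate decreases (α is the Type I rate by definition).
• Critical value moves from z_{α/2} = 1.645 to 1.96, so power = Φ(λ - z_{α/2}) goes from Φ(1.87 - 1.645) = 0.589 to Φ(1.87 - 1.96) = 0.464.
• Type II error rate β = 1 - power therefore increases (0.411 → 0.536).
Appropriate when false positives are costly — here, rolling out a layout that doesn't actually help — wasted engineering effort.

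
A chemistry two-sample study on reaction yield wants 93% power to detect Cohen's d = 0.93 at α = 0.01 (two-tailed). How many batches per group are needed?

z_{α/2} = 2.576, z_β = Φ⁻¹(0.93) = 1.476. For large effect (d = 0.93): n per group = 2(z_{α/2} + z_β)²/d² = 2(2.576 + 1.476)²/0.93² = 38.0 → 38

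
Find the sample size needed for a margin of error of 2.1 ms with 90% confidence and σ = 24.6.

n = (z*σ/E)² = (1.645×24.6/2.1)² = 371.3 → n = 372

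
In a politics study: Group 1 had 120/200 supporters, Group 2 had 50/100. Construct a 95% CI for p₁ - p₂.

p̂₁ = 0.6, p̂₂ = 0.5. Difference = 0.1. CI = (-0.019, 0.219)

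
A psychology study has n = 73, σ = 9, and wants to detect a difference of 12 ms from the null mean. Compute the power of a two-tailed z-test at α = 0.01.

SE = σ/√n = 9/√73 = 1.053. Non-centrality λ = d/SE = 12/1.053 = 11.392. Power ≈ Φ(λ - z_{α/2}) = Φ(11.392 - 2.576) = Φ(8.816) = 1.0.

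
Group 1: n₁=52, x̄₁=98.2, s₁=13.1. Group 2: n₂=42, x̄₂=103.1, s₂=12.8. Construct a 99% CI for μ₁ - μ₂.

Difference = -4.9. SE = √(13.1²/52 + 12.8²/42) = 2.683. CI = (-11.81, 2.01)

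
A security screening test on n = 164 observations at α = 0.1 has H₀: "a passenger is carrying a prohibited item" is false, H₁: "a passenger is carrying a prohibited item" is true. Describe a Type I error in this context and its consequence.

Type I error: rejecting H₀ when it is true — concluding that a passenger is carrying a prohibited item when in fact it is not. Consequence: detaining an innocent passenger — delay and inconvenience.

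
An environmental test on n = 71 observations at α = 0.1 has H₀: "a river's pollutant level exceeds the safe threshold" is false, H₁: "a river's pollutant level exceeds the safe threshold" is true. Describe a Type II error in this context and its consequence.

Type II error: failing to reject H₀ when it is false — concluding that a river's pollutant level exceeds the safe threshold is not supported when in fact it is. Consequence: allowing unsafe pollution to continue.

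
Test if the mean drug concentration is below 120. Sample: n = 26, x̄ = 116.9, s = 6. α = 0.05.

t = (116.9 - 120)/(6/√26) = -2.634, df = 25. Critical t = -1.708. Reject H₀.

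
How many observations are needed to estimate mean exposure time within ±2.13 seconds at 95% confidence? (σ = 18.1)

n = (z*σ/E)² = (1.96×18.1/2.13)² = 277.4 → n = 278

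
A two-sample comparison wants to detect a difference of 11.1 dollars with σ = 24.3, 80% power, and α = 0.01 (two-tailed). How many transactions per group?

n per group = 2(z_α/2 + z_β)²σ²/d² = 2×(2.576 + 0.84)²×24.3²/11.1² = 111.8 → n = 112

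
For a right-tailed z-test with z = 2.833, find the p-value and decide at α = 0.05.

p = P(Z > 2.833) = 1 - Φ(2.833) ≈ 0.0023. Since p < 0.05, reject H₀ (significant) at α = 0.05.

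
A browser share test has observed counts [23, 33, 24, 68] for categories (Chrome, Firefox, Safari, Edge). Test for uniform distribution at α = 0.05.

Expected = 37 each. χ² = Σ(O-E)²/E = 36.27. df = 3, critical value = 7.815. Reject H₀.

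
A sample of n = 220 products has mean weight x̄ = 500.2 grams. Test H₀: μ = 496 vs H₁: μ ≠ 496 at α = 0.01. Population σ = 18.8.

z = (x̄ - μ₀)/(σ/√n) = (500.2 - 496)/(18.8/√220) = 3.314. Critical value: ±2.576. Since |3.314| > 2.576, Reject H₀.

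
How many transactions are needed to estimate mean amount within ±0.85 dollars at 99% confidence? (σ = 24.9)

n = (z*σ/E)² = (2.576×24.9/0.85)² = 5694.5 → n = 5695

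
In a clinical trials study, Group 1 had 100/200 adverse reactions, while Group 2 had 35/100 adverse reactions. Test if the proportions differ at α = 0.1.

p̂₁ = 0.5, p̂₂ = 0.35, pooled p̂ = 0.45. z = 2.462. Critical: ±1.645. Reject H₀.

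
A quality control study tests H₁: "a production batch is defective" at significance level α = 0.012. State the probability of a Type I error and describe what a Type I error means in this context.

P(Type I error) = α = 0.012. A Type I error is rejecting H₀ when H₀ is actually true (false positive) — here, concluding that a production batch is defective when in fact this is not the case. Consequence: scrapping a good batch — wasted material and cost for no reason.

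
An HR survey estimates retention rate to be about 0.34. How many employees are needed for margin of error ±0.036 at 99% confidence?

n = z²p(1-p)/E² = 2.576²×0.34×0.66/0.036² = 1149.0 → n = 1149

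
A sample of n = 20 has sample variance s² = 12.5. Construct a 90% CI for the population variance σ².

df = 19. χ²_{0.05} = 30.144, χ²_{0.95} = 10.117. CI for σ² = ((n-1)s²/χ²_{α/2}, (n-1)s²/χ²_{1-α/2}) = (19·12.5/30.144, 19·12.5/10.117) = (7.88, 23.48)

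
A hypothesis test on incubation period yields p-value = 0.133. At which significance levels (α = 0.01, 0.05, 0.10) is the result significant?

p = 0.133. Not significant at any of the given levels.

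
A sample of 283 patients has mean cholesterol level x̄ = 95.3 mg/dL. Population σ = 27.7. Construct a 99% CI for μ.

CI = x̄ ± z*(σ/√n) = 95.3 ± 2.576(27.7/√283) = 95.3 ± 4.24 = (91.06, 99.54)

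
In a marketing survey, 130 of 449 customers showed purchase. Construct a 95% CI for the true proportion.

p̂ = 0.29. CI = p̂ ± z*√(p̂(1-p̂)/n) = (0.248, 0.331)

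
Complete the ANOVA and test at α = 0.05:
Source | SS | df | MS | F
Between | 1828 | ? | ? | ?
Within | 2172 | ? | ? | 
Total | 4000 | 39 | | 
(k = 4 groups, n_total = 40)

df_between = 3, df_within = 36. MS_between = 609.33, MS_within = 60.33. F = 10.099, F_crit ≈ 2.866. Reject H₀.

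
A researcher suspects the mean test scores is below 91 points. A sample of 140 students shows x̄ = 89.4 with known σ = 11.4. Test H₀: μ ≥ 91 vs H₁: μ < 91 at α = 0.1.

z = -1.661. Critical value: -1.28. Reject H₀.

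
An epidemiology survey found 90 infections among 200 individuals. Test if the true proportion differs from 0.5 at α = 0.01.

p̂ = 0.45, p₀ = 0.5. z = (p̂ - p₀)/√(p₀(1-p₀)/n) = -1.414. Critical: ±2.576. Fail to reject H₀.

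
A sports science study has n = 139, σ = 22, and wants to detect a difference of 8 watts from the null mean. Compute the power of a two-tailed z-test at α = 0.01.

SE = σ/√n = 22/√139 = 1.866. Non-centrality λ = d/SE = 8/1.866 = 4.287. Power ≈ Φ(λ - z_{α/2}) = Φ(4.287 - 2.576) = Φ(1.711) = 0.956.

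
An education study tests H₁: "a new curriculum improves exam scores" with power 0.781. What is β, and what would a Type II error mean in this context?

β = 1 - power = 1 - 0.781 = 0.219. A Type II error is failing to reject H₀ when H₀ is false (false negative) — here, failing to conclude that a new curriculum improves exam scores when in fact it is true. Consequence: keeping the old curriculum when the new one would have helped students.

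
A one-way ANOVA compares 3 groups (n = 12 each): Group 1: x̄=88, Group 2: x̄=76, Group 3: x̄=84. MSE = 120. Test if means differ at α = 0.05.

Grand mean = 82.67. SS_between = 896.0, MS_between = 448.0. F = 3.733, F_crit ≈ 3.285. Reject H₀.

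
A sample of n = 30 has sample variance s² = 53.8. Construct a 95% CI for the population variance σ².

df = 29. χ²_{0.025} = 45.722, χ²_{0.975} = 16.047. CI for σ² = ((n-1)s²/χ²_{α/2}, (n-1)s²/χ²_{1-α/2}) = (29·53.8/45.722, 29·53.8/16.047) = (34.12, 97.23)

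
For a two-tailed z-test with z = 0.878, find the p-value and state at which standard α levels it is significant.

p = 2·P(Z > |0.878|) = 2·(1 - Φ(0.878)) ≈ 0.3799. Not significant at any standard level.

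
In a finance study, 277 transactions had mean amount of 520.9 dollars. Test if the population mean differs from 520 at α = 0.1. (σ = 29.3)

z = (x̄ - μ₀)/(σ/√n) = (520.9 - 520)/(29.3/√277) = 0.511. Critical value: ±1.645. Since |0.511| ≤ 1.645, Fail to reject H₀.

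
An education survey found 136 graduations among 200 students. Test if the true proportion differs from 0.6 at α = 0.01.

p̂ = 0.68, p₀ = 0.6. z = (p̂ - p₀)/√(p₀(1-p₀)/n) = 2.309. Critical: ±2.576. Fail to reject H₀.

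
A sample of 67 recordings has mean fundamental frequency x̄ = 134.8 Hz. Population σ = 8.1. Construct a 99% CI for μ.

CI = x̄ ± z*(σ/√n) = 134.8 ± 2.576(8.1/√67) = 134.8 ± 2.55 = (132.25, 137.35)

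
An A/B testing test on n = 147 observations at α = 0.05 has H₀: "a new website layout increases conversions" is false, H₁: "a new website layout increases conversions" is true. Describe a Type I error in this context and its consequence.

Type I error: rejecting H₀ when it is true — concluding that a new website layout increases conversions when in fact it is not. Consequence: rolling out a layout that doesn't actually help — wasted engineering effort.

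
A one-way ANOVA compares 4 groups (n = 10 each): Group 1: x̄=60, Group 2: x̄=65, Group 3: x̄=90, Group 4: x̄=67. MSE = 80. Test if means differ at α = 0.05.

Grand mean = 70.5. SS_between = 5330.0, MS_between = 1776.67. F = 22.208, F_crit ≈ 2.866. Reject H₀.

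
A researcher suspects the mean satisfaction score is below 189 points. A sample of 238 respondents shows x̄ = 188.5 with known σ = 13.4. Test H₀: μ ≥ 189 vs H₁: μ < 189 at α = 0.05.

z = -0.576. Critical value: -1.645. Fail to reject H₀.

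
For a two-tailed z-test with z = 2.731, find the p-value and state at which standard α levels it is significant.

p = 2·P(Z > |2.731|) = 2·(1 - Φ(2.731)) ≈ 0.0063. Significant at α = 0.1; Significant at α = 0.05; Significant at α = 0.01.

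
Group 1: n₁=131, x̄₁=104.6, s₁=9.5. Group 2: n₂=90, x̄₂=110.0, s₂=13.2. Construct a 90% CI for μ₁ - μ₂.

Difference = -5.4. SE = √(9.5²/131 + 13.2²/90) = 1.62. CI = (-8.07, -2.73)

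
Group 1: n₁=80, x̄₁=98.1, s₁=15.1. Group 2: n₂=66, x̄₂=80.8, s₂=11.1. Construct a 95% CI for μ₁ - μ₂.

Difference = 17.3. SE = √(15.1²/80 + 11.1²/66) = 2.172. CI = (13.04, 21.56)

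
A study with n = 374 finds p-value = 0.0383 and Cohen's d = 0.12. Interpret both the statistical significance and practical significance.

Statistically significant (p = 0.0383 < 0.05). Cohen's d = 0.12 indicates a very small effect size. Both statistical and practical significance should be considered.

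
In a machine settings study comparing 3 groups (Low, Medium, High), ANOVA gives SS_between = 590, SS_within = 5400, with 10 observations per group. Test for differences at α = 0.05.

df_between = 2, df_within = 27. F = MS_between/MS_within = 295.0/200.0 = 1.475. F_crit ≈ 3.354. Fail to reject H₀.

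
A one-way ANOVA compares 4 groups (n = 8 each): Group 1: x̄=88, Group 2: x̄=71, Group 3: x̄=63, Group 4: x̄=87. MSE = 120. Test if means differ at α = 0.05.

Grand mean = 77.25. SS_between = 3622.0, MS_between = 1207.33. F = 10.061, F_crit ≈ 2.947. Reject H₀.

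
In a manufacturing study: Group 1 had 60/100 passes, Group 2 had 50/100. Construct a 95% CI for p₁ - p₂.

p̂₁ = 0.6, p̂₂ = 0.5. Difference = 0.1. CI = (-0.037, 0.237)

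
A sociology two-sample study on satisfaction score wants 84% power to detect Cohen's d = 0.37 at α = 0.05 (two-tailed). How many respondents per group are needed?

z_{α/2} = 1.96, z_β = Φ⁻¹(0.84) = 0.994. For small effect (d = 0.37): n per group = 2(z_{α/2} + z_β)²/d² = 2(1.96 + 0.994)²/0.37² = 127.5 → 128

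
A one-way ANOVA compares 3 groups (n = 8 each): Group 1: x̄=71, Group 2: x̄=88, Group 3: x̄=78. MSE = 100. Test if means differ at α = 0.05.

Grand mean = 79.0. SS_between = 1168.0, MS_between = 584.0. F = 5.84, F_crit ≈ 3.467. Reject H₀.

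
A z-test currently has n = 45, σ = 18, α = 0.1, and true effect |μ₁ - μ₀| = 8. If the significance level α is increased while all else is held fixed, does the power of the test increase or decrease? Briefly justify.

Power increases: a larger α lowers the critical value, so more of the H₁ sampling distribution falls in the rejection region.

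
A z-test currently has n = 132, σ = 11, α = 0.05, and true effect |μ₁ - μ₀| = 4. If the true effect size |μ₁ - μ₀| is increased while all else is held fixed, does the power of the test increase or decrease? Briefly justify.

Power increases: a larger true effect increases the non-centrality λ = |μ₁ - μ₀|/(σ/√n).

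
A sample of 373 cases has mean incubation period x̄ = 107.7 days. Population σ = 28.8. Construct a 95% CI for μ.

CI = x̄ ± z*(σ/√n) = 107.7 ± 1.96(28.8/√373) = 107.7 ± 2.92 = (104.78, 110.62)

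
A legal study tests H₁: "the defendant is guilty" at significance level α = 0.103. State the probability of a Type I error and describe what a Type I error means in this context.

P(Type I error) = α = 0.103. A Type I error is rejecting H₀ when H₀ is actually true (false positive) — here, concluding that the defendant is guilty when in fact this is not the case. Consequence: convicting an innocent person.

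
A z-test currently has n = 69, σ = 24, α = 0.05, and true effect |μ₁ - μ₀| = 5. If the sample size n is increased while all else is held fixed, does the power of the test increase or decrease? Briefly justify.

Power increases: a larger n shrinks the standard error σ/√n, moving the sampling distribution under H₁ further from the critical value.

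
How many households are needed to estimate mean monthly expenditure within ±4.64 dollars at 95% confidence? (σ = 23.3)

n = (z*σ/E)² = (1.96×23.3/4.64)² = 96.9 → n = 97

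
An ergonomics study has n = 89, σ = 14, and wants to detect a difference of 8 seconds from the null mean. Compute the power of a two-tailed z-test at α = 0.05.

SE = σ/√n = 14/√89 = 1.484. Non-centrality λ = d/SE = 8/1.484 = 5.391. Power ≈ Φ(λ - z_{α/2}) = Φ(5.391 - 1.96) = Φ(3.431) = 1.0.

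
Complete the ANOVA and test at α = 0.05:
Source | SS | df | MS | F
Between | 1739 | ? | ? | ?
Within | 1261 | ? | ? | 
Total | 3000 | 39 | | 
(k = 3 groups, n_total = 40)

df_between = 2, df_within = 37. MS_between = 869.5, MS_within = 34.08. F = 25.513, F_crit ≈ 3.252. Reject H₀.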